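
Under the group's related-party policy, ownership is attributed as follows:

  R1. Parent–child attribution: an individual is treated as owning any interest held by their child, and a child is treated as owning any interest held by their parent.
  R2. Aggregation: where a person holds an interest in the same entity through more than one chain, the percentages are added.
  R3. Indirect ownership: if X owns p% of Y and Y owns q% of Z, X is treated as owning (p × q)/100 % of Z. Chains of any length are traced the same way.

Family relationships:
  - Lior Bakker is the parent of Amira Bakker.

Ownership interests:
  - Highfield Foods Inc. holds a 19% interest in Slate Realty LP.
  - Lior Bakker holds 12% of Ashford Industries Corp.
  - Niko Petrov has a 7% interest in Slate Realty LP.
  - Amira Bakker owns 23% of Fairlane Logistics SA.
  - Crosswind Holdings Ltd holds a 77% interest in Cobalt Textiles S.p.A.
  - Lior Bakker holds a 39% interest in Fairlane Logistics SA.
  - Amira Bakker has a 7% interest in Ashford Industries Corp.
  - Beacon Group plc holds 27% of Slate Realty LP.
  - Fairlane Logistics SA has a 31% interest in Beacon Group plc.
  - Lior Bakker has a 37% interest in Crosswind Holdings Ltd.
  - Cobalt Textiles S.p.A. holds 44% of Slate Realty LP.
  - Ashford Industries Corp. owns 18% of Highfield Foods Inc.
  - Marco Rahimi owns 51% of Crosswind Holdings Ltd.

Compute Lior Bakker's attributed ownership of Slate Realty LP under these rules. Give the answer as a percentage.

By parent–child attribution (R1), Lior Bakker is treated as also owning Amira Bakker's interest in Fairlane Logistics SA, giving 39% + 23% = 62%.
By parent–child attribution (R1), Lior Bakker is treated as also owning Amira Bakker's interest in Ashford Industries Corp, giving 12% + 7% = 19%.
Chain via Crosswind Holdings Ltd → Cobalt Textiles S.p.A. (R3): 37% × 77% × 44% = 12.5356% of Slate Realty LP.
Chain via Fairlane Logistics SA → Beacon Group plc (R3): 62% × 31% × 27% = 5.1894% of Slate Realty LP.
Chain via Ashford Industries Corp. → Highfield Foods Inc. (R3): 19% × 18% × 19% = 0.6498% of Slate Realty LP.
Aggregating (R2): 12.5356% + 5.1894% + 0.6498% = 18.3748%.

18.3748%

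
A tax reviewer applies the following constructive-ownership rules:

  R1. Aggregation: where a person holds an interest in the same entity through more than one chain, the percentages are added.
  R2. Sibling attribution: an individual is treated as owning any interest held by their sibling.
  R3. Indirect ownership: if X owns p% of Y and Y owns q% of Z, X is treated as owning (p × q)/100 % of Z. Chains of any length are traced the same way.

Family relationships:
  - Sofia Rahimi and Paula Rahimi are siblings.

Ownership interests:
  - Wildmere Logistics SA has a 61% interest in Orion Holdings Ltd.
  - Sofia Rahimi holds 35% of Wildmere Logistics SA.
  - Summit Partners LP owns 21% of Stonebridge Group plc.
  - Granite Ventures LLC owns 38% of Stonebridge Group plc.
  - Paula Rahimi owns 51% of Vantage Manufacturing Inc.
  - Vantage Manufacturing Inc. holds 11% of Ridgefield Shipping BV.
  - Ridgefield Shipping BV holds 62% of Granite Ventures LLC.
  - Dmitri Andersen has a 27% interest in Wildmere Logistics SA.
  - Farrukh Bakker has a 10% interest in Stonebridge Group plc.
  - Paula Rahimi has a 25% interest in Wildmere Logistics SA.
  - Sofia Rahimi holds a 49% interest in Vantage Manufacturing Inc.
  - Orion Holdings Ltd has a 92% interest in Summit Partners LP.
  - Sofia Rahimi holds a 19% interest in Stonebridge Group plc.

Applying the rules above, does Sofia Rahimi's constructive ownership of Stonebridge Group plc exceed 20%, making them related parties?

By sibling attribution (R2), Sofia Rahimi is treated as also owning Paula Rahimi's interest in Vantage Manufacturing Inc, giving 49% + 51% = 100%.
By sibling attribution (R2), Sofia Rahimi is treated as also owning Paula Rahimi's interest in Wildmere Logistics SA, giving 35% + 25% = 60%.
Chain via Vantage Manufacturing Inc. → Ridgefield Shipping BV → Granite Ventures LLC (R3): 100% × 11% × 62% × 38% = 2.5916% of Stonebridge Group plc.
Chain via Wildmere Logistics SA → Orion Holdings Ltd → Summit Partners LP (R3): 60% × 61% × 92% × 21% = 7.07112% of Stonebridge Group plc.
Direct interest in Stonebridge Group plc: 19%.
Aggregating (R1): 2.5916% + 7.07112% + 19% = 28.66272%.
28.66272% exceeds the 20% threshold, so Sofia is a related party to Stonebridge Group plc.

Yes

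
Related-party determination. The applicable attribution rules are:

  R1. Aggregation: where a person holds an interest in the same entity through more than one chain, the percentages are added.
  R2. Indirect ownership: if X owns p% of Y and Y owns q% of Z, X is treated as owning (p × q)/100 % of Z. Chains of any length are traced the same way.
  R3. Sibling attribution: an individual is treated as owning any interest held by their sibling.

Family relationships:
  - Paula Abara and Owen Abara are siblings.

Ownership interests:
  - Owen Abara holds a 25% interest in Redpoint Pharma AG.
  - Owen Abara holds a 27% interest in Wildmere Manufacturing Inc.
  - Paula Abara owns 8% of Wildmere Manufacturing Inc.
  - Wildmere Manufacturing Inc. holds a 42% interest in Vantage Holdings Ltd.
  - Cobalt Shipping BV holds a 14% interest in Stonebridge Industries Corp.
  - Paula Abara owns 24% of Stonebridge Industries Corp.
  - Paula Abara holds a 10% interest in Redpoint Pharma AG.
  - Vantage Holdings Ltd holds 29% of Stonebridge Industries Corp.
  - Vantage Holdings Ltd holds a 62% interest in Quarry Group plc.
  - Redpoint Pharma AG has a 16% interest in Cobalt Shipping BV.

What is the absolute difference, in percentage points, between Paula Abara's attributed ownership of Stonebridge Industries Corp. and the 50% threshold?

20.953

By sibling attribution (R3), Paula Abara is treated as also owning Owen Abara's interest in Redpoint Pharma AG, giving 10% + 25% = 35%.
By sibling attribution (R3), Paula Abara is treated as also owning Owen Abara's interest in Wildmere Manufacturing Inc, giving 8% + 27% = 35%.
Chain via Redpoint Pharma AG → Cobalt Shipping BV (R2): 35% × 16% × 14% = 0.784% of Stonebridge Industries Corp.
Chain via Wildmere Manufacturing Inc. → Vantage Holdings Ltd (R2): 35% × 42% × 29% = 4.263% of Stonebridge Industries Corp.
Direct interest in Stonebridge Industries Corp: 24%.
Aggregating (R1): 0.784% + 4.263% + 24% = 29.047%.
29.047% falls short of the 50% threshold by 20.953 percentage points.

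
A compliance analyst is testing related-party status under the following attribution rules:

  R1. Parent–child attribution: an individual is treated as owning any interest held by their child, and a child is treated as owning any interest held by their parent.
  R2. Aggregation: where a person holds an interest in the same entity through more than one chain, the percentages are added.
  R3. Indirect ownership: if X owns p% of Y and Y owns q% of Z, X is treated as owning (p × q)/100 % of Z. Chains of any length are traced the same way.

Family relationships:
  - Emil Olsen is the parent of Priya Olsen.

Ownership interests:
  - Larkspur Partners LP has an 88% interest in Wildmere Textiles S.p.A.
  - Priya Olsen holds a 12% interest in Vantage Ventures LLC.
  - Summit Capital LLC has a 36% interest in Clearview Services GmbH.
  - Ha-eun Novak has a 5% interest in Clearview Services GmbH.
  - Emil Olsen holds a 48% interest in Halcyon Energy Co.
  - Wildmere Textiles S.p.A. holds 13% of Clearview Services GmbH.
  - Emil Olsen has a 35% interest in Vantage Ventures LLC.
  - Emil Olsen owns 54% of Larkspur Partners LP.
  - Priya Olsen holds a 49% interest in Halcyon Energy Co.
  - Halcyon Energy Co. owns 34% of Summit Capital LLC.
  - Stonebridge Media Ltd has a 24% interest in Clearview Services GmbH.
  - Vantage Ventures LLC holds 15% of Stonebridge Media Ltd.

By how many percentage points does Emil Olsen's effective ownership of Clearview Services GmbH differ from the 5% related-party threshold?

By parent–child attribution (R1), Emil Olsen is treated as also owning Priya Olsen's interest in Vantage Ventures LLC, giving 35% + 12% = 47%.
By parent–child attribution (R1), Emil Olsen is treated as also owning Priya Olsen's interest in Halcyon Energy Co, giving 48% + 49% = 97%.
Chain via Vantage Ventures LLC → Stonebridge Media Ltd (R3): 47% × 15% × 24% = 1.692% of Clearview Services GmbH.
Chain via Halcyon Energy Co. → Summit Capital LLC (R3): 97% × 34% × 36% = 11.8728% of Clearview Services GmbH.
Chain via Larkspur Partners LP → Wildmere Textiles S.p.A. (R3): 54% × 88% × 13% = 6.1776% of Clearview Services GmbH.
Aggregating (R2): 1.692% + 11.8728% + 6.1776% = 19.7424%.
19.7424% exceeds the 5% threshold by 14.7424 percentage points.

14.7424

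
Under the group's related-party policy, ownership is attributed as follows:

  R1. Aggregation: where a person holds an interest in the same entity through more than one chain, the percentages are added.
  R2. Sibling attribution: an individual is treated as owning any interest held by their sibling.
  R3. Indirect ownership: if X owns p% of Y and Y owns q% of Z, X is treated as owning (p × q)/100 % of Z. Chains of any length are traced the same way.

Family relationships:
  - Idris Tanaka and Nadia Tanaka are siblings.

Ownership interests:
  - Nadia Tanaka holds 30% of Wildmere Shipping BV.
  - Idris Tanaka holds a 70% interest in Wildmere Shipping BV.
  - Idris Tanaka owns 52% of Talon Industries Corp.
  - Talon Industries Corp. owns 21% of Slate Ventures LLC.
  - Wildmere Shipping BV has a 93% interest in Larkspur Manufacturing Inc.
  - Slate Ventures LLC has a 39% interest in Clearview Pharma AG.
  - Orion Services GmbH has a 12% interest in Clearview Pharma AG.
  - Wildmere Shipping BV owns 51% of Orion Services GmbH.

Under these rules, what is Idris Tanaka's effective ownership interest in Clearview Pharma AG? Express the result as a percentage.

By sibling attribution (R2), Idris Tanaka is treated as also owning Nadia Tanaka's interest in Wildmere Shipping BV, giving 70% + 30% = 100%.
Chain via Talon Industries Corp. → Slate Ventures LLC (R3): 52% × 21% × 39% = 4.2588% of Clearview Pharma AG.
Chain via Wildmere Shipping BV → Orion Services GmbH (R3): 100% × 51% × 12% = 6.12% of Clearview Pharma AG.
Aggregating (R1): 4.2588% + 6.12% = 10.3788%.

10.3788%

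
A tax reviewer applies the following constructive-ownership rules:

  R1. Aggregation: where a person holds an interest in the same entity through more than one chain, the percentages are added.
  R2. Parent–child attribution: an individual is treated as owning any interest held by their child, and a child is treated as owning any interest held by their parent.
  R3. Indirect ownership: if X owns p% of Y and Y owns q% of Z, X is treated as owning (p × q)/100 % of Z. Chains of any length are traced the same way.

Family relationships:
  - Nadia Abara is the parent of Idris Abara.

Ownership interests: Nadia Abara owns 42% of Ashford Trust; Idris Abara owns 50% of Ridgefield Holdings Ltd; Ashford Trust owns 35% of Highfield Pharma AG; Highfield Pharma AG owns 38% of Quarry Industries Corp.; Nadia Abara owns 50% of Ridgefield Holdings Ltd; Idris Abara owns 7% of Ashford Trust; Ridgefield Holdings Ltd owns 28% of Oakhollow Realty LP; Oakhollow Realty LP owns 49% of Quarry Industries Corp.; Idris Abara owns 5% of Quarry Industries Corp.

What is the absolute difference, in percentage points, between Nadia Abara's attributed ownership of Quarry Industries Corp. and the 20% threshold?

By parent–child attribution (R2), Nadia Abara is treated as also owning Idris Abara's interest in Ashford Trust, giving 42% + 7% = 49%.
By parent–child attribution (R2), Nadia Abara is treated as also owning Idris Abara's interest in Ridgefield Holdings Ltd, giving 50% + 50% = 100%.
By parent–child attribution (R2), Nadia Abara is treated as owning Idris Abara's 5% interest in Quarry Industries Corp.
Chain via Ashford Trust → Highfield Pharma AG (R3): 49% × 35% × 38% = 6.517% of Quarry Industries Corp.
Chain via Ridgefield Holdings Ltd → Oakhollow Realty LP (R3): 100% × 28% × 49% = 13.72% of Quarry Industries Corp.
Direct interest in Quarry Industries Corp: 5%.
Aggregating (R1): 6.517% + 13.72% + 5% = 25.237%.
25.237% exceeds the 20% threshold by 5.237 percentage points.

5.237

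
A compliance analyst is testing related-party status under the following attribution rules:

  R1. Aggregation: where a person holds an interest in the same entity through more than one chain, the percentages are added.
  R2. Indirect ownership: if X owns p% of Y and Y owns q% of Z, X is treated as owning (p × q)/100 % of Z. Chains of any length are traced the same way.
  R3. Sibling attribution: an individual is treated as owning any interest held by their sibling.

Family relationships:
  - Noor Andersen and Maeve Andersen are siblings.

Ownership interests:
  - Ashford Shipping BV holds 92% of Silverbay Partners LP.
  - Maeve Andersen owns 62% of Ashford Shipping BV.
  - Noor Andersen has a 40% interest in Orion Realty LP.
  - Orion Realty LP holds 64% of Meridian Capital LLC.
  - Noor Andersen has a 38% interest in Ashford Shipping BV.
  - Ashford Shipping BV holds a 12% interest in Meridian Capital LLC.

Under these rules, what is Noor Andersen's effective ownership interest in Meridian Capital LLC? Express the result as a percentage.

By sibling attribution (R3), Noor Andersen is treated as also owning Maeve Andersen's interest in Ashford Shipping BV, giving 38% + 62% = 100%.
Chain via Orion Realty LP (R2): 40% × 64% = 25.6% of Meridian Capital LLC.
Chain via Ashford Shipping BV (R2): 100% × 12% = 12% of Meridian Capital LLC.
Aggregating (R1): 25.6% + 12% = 37.6%.

37.6%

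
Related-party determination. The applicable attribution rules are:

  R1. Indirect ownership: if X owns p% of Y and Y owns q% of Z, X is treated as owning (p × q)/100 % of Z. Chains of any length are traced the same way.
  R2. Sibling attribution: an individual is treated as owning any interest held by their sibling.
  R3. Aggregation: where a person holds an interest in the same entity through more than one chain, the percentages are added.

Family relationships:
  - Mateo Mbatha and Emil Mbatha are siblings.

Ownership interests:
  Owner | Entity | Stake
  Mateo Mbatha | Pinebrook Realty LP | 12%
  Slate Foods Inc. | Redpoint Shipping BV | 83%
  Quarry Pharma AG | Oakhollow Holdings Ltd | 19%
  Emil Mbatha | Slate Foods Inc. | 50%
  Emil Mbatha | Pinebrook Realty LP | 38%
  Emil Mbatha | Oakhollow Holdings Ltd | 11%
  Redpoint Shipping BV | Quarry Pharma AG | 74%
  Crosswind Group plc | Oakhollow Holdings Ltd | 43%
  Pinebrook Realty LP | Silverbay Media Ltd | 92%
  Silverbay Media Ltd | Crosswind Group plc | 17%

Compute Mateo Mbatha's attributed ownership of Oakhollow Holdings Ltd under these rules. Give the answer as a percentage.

By sibling attribution (R2), Mateo Mbatha is treated as also owning Emil Mbatha's interest in Pinebrook Realty LP, giving 12% + 38% = 50%.
By sibling attribution (R2), Mateo Mbatha is treated as owning Emil Mbatha's 50% interest in Slate Foods Inc.
By sibling attribution (R2), Mateo Mbatha is treated as owning Emil Mbatha's 11% interest in Oakhollow Holdings Ltd.
Chain via Pinebrook Realty LP → Silverbay Media Ltd → Crosswind Group plc (R1): 50% × 92% × 17% × 43% = 3.3626% of Oakhollow Holdings Ltd.
Chain via Slate Foods Inc. → Redpoint Shipping BV → Quarry Pharma AG (R1): 50% × 83% × 74% × 19% = 5.8349% of Oakhollow Holdings Ltd.
Direct interest in Oakhollow Holdings Ltd: 11%.
Aggregating (R3): 3.3626% + 5.8349% + 11% = 20.1975%.

20.1975%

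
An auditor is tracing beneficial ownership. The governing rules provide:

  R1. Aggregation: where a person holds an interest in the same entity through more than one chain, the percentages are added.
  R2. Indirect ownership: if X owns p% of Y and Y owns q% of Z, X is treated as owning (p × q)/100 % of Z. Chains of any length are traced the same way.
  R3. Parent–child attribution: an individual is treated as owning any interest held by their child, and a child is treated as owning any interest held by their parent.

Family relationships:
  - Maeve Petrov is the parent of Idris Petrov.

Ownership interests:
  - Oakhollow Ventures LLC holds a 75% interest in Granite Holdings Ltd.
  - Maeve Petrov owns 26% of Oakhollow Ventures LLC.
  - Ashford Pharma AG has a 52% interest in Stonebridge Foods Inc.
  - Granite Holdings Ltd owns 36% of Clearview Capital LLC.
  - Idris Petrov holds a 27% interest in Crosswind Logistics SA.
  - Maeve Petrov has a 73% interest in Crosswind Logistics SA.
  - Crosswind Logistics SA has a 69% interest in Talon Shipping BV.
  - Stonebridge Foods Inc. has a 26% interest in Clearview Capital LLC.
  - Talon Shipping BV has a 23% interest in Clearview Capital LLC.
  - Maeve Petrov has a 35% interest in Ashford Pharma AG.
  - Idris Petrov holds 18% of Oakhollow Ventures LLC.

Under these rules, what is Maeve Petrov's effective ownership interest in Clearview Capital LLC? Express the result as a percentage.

32.482%

By parent–child attribution (R3), Maeve Petrov is treated as also owning Idris Petrov's interest in Oakhollow Ventures LLC, giving 26% + 18% = 44%.
By parent–child attribution (R3), Maeve Petrov is treated as also owning Idris Petrov's interest in Crosswind Logistics SA, giving 73% + 27% = 100%.
Chain via Oakhollow Ventures LLC → Granite Holdings Ltd (R2): 44% × 75% × 36% = 11.88% of Clearview Capital LLC.
Chain via Ashford Pharma AG → Stonebridge Foods Inc. (R2): 35% × 52% × 26% = 4.732% of Clearview Capital LLC.
Chain via Crosswind Logistics SA → Talon Shipping BV (R2): 100% × 69% × 23% = 15.87% of Clearview Capital LLC.
Aggregating (R1): 11.88% + 4.732% + 15.87% = 32.482%.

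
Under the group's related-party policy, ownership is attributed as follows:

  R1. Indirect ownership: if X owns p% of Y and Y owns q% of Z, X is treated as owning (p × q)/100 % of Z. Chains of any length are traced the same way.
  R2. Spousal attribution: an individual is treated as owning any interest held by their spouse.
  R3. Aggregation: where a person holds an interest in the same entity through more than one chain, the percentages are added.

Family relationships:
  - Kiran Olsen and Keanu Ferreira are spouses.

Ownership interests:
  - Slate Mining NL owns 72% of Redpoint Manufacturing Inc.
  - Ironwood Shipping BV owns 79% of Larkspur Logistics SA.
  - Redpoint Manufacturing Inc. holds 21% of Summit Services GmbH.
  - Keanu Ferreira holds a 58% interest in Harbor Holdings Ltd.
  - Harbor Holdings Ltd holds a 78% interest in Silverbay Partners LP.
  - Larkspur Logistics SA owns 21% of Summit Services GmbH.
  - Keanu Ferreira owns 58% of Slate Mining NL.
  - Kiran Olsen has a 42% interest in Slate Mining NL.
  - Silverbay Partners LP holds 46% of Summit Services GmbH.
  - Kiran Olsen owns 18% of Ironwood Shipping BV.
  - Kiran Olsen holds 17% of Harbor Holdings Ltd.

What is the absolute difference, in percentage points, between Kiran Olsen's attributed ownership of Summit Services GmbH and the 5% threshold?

By spousal attribution (R2), Kiran Olsen is treated as also owning Keanu Ferreira's interest in Harbor Holdings Ltd, giving 17% + 58% = 75%.
By spousal attribution (R2), Kiran Olsen is treated as also owning Keanu Ferreira's interest in Slate Mining NL, giving 42% + 58% = 100%.
Chain via Harbor Holdings Ltd → Silverbay Partners LP (R1): 75% × 78% × 46% = 26.91% of Summit Services GmbH.
Chain via Slate Mining NL → Redpoint Manufacturing Inc. (R1): 100% × 72% × 21% = 15.12% of Summit Services GmbH.
Chain via Ironwood Shipping BV → Larkspur Logistics SA (R1): 18% × 79% × 21% = 2.9862% of Summit Services GmbH.
Aggregating (R3): 26.91% + 15.12% + 2.9862% = 45.0162%.
45.0162% exceeds the 5% threshold by 40.0162 percentage points.

40.0162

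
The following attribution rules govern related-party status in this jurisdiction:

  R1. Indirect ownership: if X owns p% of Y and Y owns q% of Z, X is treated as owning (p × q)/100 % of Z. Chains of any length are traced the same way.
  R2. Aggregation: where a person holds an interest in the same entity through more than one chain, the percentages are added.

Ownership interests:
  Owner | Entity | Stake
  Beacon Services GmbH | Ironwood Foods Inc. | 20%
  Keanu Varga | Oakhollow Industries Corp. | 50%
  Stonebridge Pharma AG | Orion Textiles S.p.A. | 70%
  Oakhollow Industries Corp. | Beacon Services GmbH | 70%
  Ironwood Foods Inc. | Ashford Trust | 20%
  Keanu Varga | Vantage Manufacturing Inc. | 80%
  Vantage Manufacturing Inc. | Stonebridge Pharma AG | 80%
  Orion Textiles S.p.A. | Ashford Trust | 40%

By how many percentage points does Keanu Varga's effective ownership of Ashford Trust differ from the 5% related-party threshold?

Chain via Oakhollow Industries Corp. → Beacon Services GmbH → Ironwood Foods Inc. (R1): 50% × 70% × 20% × 20% = 1.4% of Ashford Trust.
Chain via Vantage Manufacturing Inc. → Stonebridge Pharma AG → Orion Textiles S.p.A. (R1): 80% × 80% × 70% × 40% = 17.92% of Ashford Trust.
Aggregating (R2): 1.4% + 17.92% = 19.32%.
19.32% exceeds the 5% threshold by 14.32 percentage points.

14.32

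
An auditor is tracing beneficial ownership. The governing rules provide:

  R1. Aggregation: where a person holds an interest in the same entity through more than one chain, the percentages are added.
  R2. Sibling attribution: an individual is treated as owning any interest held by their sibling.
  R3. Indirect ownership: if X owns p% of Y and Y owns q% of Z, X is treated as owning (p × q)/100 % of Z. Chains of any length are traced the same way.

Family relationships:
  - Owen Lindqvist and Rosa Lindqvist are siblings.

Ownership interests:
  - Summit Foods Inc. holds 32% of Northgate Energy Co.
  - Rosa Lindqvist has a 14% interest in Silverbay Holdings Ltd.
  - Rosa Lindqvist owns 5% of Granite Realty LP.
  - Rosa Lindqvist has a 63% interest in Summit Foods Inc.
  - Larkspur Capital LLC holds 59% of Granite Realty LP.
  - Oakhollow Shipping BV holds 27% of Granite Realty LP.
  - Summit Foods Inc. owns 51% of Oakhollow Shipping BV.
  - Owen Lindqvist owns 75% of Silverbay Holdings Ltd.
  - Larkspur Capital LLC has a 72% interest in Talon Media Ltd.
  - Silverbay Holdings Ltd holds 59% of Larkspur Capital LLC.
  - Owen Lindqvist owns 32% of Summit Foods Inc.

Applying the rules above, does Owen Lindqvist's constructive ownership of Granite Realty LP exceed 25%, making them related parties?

Yes

By sibling attribution (R2), Owen Lindqvist is treated as also owning Rosa Lindqvist's interest in Summit Foods Inc, giving 32% + 63% = 95%.
By sibling attribution (R2), Owen Lindqvist is treated as also owning Rosa Lindqvist's interest in Silverbay Holdings Ltd, giving 75% + 14% = 89%.
By sibling attribution (R2), Owen Lindqvist is treated as owning Rosa Lindqvist's 5% interest in Granite Realty LP.
Chain via Summit Foods Inc. → Oakhollow Shipping BV (R3): 95% × 51% × 27% = 13.0815% of Granite Realty LP.
Chain via Silverbay Holdings Ltd → Larkspur Capital LLC (R3): 89% × 59% × 59% = 30.9809% of Granite Realty LP.
Direct interest in Granite Realty LP: 5%.
Aggregating (R1): 13.0815% + 30.9809% + 5% = 49.0624%.
49.0624% exceeds the 25% threshold, so Owen is a related party to Granite Realty LP.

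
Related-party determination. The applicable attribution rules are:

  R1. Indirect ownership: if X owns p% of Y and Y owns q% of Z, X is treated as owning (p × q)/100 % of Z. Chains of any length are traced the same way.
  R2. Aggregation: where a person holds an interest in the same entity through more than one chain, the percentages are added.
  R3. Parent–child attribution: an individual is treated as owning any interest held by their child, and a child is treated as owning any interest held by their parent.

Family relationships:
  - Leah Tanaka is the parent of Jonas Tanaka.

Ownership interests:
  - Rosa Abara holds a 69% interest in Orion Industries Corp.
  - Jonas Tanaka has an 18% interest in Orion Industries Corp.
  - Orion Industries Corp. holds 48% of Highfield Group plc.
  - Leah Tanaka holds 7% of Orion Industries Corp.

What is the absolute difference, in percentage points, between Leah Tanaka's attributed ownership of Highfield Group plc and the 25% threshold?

By parent–child attribution (R3), Leah Tanaka is treated as also owning Jonas Tanaka's interest in Orion Industries Corp, giving 7% + 18% = 25%.
Chain via Orion Industries Corp. (R1): 25% × 48% = 12% of Highfield Group plc.
12% falls short of the 25% threshold by 13 percentage points.

13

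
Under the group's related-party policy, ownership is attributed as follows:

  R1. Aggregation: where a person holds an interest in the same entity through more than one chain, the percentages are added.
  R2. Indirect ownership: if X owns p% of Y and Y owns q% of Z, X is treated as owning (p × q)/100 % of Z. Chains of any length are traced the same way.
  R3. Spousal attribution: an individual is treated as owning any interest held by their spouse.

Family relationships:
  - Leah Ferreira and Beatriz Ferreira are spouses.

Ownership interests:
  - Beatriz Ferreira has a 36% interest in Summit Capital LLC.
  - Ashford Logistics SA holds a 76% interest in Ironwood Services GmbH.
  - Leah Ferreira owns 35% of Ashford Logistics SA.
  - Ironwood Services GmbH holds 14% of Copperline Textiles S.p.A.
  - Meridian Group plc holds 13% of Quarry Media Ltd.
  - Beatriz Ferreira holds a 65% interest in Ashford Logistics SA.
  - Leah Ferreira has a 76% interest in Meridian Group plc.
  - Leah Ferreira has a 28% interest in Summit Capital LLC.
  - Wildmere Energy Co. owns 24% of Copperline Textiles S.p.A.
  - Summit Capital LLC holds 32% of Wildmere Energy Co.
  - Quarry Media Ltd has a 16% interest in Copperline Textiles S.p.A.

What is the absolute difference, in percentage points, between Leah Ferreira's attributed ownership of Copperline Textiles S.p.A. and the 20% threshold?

By spousal attribution (R3), Leah Ferreira is treated as also owning Beatriz Ferreira's interest in Ashford Logistics SA, giving 35% + 65% = 100%.
By spousal attribution (R3), Leah Ferreira is treated as also owning Beatriz Ferreira's interest in Summit Capital LLC, giving 28% + 36% = 64%.
Chain via Meridian Group plc → Quarry Media Ltd (R2): 76% × 13% × 16% = 1.5808% of Copperline Textiles S.p.A.
Chain via Ashford Logistics SA → Ironwood Services GmbH (R2): 100% × 76% × 14% = 10.64% of Copperline Textiles S.p.A.
Chain via Summit Capital LLC → Wildmere Energy Co. (R2): 64% × 32% × 24% = 4.9152% of Copperline Textiles S.p.A.
Aggregating (R1): 1.5808% + 10.64% + 4.9152% = 17.136%.
17.136% falls short of the 20% threshold by 2.864 percentage points.

2.864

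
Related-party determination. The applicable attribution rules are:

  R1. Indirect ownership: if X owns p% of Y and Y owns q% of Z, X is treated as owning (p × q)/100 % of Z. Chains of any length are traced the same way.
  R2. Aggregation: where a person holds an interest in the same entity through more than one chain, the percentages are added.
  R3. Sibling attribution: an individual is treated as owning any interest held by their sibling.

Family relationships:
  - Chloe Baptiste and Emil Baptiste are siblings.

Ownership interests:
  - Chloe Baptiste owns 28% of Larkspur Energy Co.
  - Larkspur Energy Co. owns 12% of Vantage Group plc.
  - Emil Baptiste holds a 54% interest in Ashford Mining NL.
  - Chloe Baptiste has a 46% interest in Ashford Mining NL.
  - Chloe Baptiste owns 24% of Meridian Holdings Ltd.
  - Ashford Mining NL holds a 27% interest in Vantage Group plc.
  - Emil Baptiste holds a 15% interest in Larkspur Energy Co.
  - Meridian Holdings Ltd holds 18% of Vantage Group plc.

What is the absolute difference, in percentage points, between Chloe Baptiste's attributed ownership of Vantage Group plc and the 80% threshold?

43.52

By sibling attribution (R3), Chloe Baptiste is treated as also owning Emil Baptiste's interest in Larkspur Energy Co, giving 28% + 15% = 43%.
By sibling attribution (R3), Chloe Baptiste is treated as also owning Emil Baptiste's interest in Ashford Mining NL, giving 46% + 54% = 100%.
Chain via Larkspur Energy Co. (R1): 43% × 12% = 5.16% of Vantage Group plc.
Chain via Meridian Holdings Ltd (R1): 24% × 18% = 4.32% of Vantage Group plc.
Chain via Ashford Mining NL (R1): 100% × 27% = 27% of Vantage Group plc.
Aggregating (R2): 5.16% + 4.32% + 27% = 36.48%.
36.48% falls short of the 80% threshold by 43.52 percentage points.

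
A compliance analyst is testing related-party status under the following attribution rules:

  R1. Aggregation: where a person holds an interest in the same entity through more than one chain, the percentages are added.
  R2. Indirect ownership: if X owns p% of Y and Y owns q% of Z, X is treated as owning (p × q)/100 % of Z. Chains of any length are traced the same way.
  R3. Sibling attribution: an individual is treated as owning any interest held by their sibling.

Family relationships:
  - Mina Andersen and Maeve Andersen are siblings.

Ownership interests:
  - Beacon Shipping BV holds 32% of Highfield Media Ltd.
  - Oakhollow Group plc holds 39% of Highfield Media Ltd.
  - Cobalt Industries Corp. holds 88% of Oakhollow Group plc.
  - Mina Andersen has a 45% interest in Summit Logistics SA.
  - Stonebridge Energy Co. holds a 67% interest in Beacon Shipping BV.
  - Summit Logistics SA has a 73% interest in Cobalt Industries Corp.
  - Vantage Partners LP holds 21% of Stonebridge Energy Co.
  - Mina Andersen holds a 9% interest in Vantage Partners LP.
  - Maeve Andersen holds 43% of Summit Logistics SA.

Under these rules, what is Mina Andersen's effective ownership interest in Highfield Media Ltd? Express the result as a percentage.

22.452384%

By sibling attribution (R3), Mina Andersen is treated as also owning Maeve Andersen's interest in Summit Logistics SA, giving 45% + 43% = 88%.
Chain via Vantage Partners LP → Stonebridge Energy Co. → Beacon Shipping BV (R2): 9% × 21% × 67% × 32% = 0.405216% of Highfield Media Ltd.
Chain via Summit Logistics SA → Cobalt Industries Corp. → Oakhollow Group plc (R2): 88% × 73% × 88% × 39% = 22.047168% of Highfield Media Ltd.
Aggregating (R1): 0.405216% + 22.047168% = 22.452384%.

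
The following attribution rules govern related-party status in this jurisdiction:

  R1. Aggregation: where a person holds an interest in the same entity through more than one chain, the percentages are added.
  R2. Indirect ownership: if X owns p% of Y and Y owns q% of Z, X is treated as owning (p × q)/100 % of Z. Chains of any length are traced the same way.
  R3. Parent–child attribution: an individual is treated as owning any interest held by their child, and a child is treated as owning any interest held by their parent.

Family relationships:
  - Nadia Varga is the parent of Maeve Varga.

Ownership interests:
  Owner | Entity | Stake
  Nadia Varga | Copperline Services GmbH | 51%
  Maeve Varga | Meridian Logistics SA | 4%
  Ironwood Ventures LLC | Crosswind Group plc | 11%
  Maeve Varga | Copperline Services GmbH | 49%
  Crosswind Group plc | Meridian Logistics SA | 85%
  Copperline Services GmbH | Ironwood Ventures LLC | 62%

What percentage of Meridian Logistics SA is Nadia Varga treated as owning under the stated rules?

9.797%

By parent–child attribution (R3), Nadia Varga is treated as also owning Maeve Varga's interest in Copperline Services GmbH, giving 51% + 49% = 100%.
By parent–child attribution (R3), Nadia Varga is treated as owning Maeve Varga's 4% interest in Meridian Logistics SA.
Chain via Copperline Services GmbH → Ironwood Ventures LLC → Crosswind Group plc (R2): 100% × 62% × 11% × 85% = 5.797% of Meridian Logistics SA.
Direct interest in Meridian Logistics SA: 4%.
Aggregating (R1): 5.797% + 4% = 9.797%.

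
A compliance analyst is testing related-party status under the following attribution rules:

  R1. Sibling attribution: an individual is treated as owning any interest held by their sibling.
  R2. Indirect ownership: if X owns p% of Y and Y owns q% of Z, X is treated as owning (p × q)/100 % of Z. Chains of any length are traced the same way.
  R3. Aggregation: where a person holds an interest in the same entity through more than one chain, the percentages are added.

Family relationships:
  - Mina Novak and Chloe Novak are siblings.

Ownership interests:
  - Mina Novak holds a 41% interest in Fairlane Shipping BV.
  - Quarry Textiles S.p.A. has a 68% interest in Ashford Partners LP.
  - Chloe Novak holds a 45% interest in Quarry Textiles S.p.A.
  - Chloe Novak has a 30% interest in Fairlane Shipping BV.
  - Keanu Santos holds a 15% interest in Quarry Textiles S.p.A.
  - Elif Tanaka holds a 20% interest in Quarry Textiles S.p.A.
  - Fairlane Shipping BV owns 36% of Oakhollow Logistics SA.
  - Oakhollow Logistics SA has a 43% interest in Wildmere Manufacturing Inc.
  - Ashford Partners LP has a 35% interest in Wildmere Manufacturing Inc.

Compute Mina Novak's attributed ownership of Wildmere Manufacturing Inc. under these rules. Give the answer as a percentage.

By sibling attribution (R1), Mina Novak is treated as also owning Chloe Novak's interest in Fairlane Shipping BV, giving 41% + 30% = 71%.
By sibling attribution (R1), Mina Novak is treated as owning Chloe Novak's 45% interest in Quarry Textiles S.p.A.
Chain via Fairlane Shipping BV → Oakhollow Logistics SA (R2): 71% × 36% × 43% = 10.9908% of Wildmere Manufacturing Inc.
Chain via Quarry Textiles S.p.A. → Ashford Partners LP (R2): 45% × 68% × 35% = 10.71% of Wildmere Manufacturing Inc.
Aggregating (R3): 10.9908% + 10.71% = 21.7008%.

21.7008%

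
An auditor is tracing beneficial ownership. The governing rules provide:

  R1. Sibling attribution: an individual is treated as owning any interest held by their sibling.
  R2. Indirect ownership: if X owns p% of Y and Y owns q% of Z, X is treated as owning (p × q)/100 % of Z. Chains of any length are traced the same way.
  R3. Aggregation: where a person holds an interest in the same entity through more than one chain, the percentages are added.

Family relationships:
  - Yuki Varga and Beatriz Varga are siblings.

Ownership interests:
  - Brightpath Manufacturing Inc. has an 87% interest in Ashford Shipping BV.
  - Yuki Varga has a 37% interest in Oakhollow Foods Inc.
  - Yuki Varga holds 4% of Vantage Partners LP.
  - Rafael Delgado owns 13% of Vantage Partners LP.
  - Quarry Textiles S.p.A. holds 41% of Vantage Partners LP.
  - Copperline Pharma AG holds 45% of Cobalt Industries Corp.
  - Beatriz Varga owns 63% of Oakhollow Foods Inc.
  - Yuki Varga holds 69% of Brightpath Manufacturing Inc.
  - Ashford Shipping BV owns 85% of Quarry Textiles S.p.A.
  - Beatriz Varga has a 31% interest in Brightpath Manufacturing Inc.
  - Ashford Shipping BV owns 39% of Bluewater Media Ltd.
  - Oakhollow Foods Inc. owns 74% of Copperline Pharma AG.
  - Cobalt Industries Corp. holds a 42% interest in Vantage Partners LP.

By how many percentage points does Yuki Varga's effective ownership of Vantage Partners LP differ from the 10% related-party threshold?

38.3055

By sibling attribution (R1), Yuki Varga is treated as also owning Beatriz Varga's interest in Oakhollow Foods Inc, giving 37% + 63% = 100%.
By sibling attribution (R1), Yuki Varga is treated as also owning Beatriz Varga's interest in Brightpath Manufacturing Inc, giving 69% + 31% = 100%.
Chain via Oakhollow Foods Inc. → Copperline Pharma AG → Cobalt Industries Corp. (R2): 100% × 74% × 45% × 42% = 13.986% of Vantage Partners LP.
Chain via Brightpath Manufacturing Inc. → Ashford Shipping BV → Quarry Textiles S.p.A. (R2): 100% × 87% × 85% × 41% = 30.3195% of Vantage Partners LP.
Direct interest in Vantage Partners LP: 4%.
Aggregating (R3): 13.986% + 30.3195% + 4% = 48.3055%.
48.3055% exceeds the 10% threshold by 38.3055 percentage points.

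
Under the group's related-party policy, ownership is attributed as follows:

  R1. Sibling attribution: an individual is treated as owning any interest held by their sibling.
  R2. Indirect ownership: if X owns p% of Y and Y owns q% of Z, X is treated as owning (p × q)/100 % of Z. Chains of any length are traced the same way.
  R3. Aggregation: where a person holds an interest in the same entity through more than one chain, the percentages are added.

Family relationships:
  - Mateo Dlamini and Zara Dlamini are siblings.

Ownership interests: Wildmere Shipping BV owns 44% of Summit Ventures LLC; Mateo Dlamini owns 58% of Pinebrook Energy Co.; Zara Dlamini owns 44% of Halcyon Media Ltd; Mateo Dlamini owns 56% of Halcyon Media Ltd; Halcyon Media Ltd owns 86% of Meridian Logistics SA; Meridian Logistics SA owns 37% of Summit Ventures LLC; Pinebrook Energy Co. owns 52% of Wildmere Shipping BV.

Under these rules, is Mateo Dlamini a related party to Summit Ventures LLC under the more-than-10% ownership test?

Yes

By sibling attribution (R1), Mateo Dlamini is treated as also owning Zara Dlamini's interest in Halcyon Media Ltd, giving 56% + 44% = 100%.
Chain via Pinebrook Energy Co. → Wildmere Shipping BV (R2): 58% × 52% × 44% = 13.2704% of Summit Ventures LLC.
Chain via Halcyon Media Ltd → Meridian Logistics SA (R2): 100% × 86% × 37% = 31.82% of Summit Ventures LLC.
Aggregating (R3): 13.2704% + 31.82% = 45.0904%.
45.0904% exceeds the 10% threshold, so Mateo is a related party to Summit Ventures LLC.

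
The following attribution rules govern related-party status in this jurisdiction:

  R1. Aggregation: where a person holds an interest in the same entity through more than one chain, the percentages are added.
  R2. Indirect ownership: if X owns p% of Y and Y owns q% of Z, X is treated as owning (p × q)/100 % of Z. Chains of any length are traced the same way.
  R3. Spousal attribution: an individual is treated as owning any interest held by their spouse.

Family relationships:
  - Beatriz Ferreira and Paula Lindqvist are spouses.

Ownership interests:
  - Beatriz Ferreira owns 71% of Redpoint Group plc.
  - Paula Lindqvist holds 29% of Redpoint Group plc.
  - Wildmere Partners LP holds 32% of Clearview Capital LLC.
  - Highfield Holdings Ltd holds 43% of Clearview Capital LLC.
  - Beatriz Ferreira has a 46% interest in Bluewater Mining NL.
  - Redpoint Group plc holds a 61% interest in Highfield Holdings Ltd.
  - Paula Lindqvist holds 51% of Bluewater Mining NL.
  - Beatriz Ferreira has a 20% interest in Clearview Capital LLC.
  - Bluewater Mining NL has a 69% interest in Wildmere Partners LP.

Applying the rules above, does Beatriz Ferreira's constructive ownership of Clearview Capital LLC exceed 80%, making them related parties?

No

By spousal attribution (R3), Beatriz Ferreira is treated as also owning Paula Lindqvist's interest in Bluewater Mining NL, giving 46% + 51% = 97%.
By spousal attribution (R3), Beatriz Ferreira is treated as also owning Paula Lindqvist's interest in Redpoint Group plc, giving 71% + 29% = 100%.
Chain via Bluewater Mining NL → Wildmere Partners LP (R2): 97% × 69% × 32% = 21.4176% of Clearview Capital LLC.
Chain via Redpoint Group plc → Highfield Holdings Ltd (R2): 100% × 61% × 43% = 26.23% of Clearview Capital LLC.
Direct interest in Clearview Capital LLC: 20%.
Aggregating (R1): 21.4176% + 26.23% + 20% = 67.6476%.
67.6476% does not exceed the 80% threshold, so Beatriz is not a related party to Clearview Capital LLC.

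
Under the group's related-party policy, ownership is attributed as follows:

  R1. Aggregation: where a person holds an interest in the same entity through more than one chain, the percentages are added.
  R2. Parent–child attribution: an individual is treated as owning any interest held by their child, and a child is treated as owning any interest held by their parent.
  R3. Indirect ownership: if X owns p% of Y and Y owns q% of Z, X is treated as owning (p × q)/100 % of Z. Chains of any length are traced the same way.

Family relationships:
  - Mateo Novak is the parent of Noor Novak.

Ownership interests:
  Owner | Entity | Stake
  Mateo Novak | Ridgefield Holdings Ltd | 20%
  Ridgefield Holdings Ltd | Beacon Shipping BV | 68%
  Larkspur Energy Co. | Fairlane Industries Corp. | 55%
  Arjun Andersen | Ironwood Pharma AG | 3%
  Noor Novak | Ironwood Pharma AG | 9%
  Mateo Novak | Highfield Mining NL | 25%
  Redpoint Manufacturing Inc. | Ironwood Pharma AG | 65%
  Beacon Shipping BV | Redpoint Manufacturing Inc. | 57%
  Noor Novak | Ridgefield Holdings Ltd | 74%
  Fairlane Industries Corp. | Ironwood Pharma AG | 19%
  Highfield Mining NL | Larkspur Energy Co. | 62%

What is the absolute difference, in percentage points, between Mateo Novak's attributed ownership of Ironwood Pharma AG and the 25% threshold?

By parent–child attribution (R2), Mateo Novak is treated as also owning Noor Novak's interest in Ridgefield Holdings Ltd, giving 20% + 74% = 94%.
By parent–child attribution (R2), Mateo Novak is treated as owning Noor Novak's 9% interest in Ironwood Pharma AG.
Chain via Highfield Mining NL → Larkspur Energy Co. → Fairlane Industries Corp. (R3): 25% × 62% × 55% × 19% = 1.61975% of Ironwood Pharma AG.
Chain via Ridgefield Holdings Ltd → Beacon Shipping BV → Redpoint Manufacturing Inc. (R3): 94% × 68% × 57% × 65% = 23.68236% of Ironwood Pharma AG.
Direct interest in Ironwood Pharma AG: 9%.
Aggregating (R1): 1.61975% + 23.68236% + 9% = 34.30211%.
34.30211% exceeds the 25% threshold by 9.30211 percentage points.

9.30211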